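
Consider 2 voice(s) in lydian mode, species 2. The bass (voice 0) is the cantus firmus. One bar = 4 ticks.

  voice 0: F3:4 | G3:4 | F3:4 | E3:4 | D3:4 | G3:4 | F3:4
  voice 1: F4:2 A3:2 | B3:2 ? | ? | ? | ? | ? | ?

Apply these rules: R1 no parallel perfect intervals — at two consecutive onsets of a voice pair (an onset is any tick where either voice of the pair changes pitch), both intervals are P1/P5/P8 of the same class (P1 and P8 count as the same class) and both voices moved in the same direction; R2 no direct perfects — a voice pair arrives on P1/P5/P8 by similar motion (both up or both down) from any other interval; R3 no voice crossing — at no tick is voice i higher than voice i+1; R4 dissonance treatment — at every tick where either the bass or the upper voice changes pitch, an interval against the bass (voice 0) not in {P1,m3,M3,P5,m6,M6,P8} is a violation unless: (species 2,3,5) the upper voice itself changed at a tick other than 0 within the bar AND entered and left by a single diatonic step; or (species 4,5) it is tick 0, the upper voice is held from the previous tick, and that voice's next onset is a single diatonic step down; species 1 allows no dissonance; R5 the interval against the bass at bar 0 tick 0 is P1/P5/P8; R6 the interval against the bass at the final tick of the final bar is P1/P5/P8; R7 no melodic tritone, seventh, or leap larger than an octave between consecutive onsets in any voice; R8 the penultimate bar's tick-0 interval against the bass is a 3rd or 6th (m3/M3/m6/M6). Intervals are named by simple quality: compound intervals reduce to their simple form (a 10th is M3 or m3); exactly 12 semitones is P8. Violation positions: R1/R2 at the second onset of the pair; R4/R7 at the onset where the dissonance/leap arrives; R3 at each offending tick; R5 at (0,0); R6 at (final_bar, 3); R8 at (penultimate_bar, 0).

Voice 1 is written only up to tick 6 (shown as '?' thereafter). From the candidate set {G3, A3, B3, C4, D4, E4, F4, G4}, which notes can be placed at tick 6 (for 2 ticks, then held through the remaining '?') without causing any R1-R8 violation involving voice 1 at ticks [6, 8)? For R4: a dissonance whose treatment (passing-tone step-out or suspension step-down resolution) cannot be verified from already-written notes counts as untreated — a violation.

{B3, D4, E4, G3, G4}

G3: legal
A3: violates R4
B3: legal
C4: violates R4
D4: legal
E4: legal
F4: violates R4,R7
G4: legal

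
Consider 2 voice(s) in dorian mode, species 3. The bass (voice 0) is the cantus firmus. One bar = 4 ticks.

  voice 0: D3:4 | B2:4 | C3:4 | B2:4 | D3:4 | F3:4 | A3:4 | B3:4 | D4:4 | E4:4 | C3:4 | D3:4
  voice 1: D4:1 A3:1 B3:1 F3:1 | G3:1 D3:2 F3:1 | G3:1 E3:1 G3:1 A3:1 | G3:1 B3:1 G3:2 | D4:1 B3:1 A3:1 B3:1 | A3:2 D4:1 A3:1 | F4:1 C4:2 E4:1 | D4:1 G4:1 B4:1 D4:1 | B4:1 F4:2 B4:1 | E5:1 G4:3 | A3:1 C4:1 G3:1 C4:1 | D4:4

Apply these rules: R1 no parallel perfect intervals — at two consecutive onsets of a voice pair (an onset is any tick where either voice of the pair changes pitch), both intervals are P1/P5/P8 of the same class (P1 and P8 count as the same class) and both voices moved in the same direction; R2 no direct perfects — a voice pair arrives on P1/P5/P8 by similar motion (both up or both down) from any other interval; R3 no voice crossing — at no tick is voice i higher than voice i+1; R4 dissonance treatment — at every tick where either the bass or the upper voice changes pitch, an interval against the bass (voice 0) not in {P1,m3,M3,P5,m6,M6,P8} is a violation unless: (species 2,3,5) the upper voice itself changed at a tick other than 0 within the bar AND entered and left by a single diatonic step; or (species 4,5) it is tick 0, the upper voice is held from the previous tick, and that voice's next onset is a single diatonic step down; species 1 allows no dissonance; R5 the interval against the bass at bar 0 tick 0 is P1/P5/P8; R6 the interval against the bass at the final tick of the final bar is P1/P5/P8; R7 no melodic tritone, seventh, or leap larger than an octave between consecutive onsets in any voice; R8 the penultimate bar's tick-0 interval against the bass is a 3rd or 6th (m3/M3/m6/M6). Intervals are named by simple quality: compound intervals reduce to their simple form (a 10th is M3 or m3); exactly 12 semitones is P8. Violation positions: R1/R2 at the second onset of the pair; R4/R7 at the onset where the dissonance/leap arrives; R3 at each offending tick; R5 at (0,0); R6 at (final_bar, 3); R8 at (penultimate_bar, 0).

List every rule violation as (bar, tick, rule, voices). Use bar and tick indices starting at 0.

(0, 3, R7, (1,))
(1, 3, R4, (0, 1))
(2, 0, R2, (0, 1))
(4, 0, R2, (0, 1))
(8, 1, R7, (1,))
(8, 3, R7, (1,))
(9, 0, R2, (0, 1))
(10, 0, R7, (0,))
(10, 0, R7, (1,))
(11, 0, R1, (0, 1))

bar 0: v0=D3 v1=D4 downbeat P8
bar 1: v0=B2 v1=G3 downbeat m6
bar 2: v0=C3 v1=G3 downbeat P5
bar 3: v0=B2 v1=G3 downbeat m6
bar 4: v0=D3 v1=D4 downbeat P8
bar 5: v0=F3 v1=A3 downbeat M3
bar 6: v0=A3 v1=F4 downbeat m6
bar 7: v0=B3 v1=D4 downbeat m3
bar 8: v0=D4 v1=B4 downbeat M6
bar 9: v0=E4 v1=E5 downbeat P8
bar 10: v0=C3 v1=A3 downbeat M6
bar 11: v0=D3 v1=D4 downbeat P8
  -> R7 @ bar 0 tick 3 v(1,): B3->F3 leap 6st
  -> R4 @ bar 1 tick 3 v(0, 1): B2/F3 TT untreated
  -> R2 @ bar 2 tick 0 v(0, 1): B2/F3 TT -> C3/G3 P5 similar
  -> R2 @ bar 4 tick 0 v(0, 1): B2/G3 m6 -> D3/D4 P8 similar
  -> R7 @ bar 8 tick 1 v(1,): B4->F4 leap 6st
  -> R7 @ bar 8 tick 3 v(1,): F4->B4 leap 6st
  -> R2 @ bar 9 tick 0 v(0, 1): D4/B4 M6 -> E4/E5 P8 similar
  -> R7 @ bar 10 tick 0 v(0,): E4->C3 leap 16st
  -> R7 @ bar 10 tick 0 v(1,): G4->A3 leap 10st
  -> R1 @ bar 11 tick 0 v(0, 1): C3/C4 P8 -> D3/D4 P8 similar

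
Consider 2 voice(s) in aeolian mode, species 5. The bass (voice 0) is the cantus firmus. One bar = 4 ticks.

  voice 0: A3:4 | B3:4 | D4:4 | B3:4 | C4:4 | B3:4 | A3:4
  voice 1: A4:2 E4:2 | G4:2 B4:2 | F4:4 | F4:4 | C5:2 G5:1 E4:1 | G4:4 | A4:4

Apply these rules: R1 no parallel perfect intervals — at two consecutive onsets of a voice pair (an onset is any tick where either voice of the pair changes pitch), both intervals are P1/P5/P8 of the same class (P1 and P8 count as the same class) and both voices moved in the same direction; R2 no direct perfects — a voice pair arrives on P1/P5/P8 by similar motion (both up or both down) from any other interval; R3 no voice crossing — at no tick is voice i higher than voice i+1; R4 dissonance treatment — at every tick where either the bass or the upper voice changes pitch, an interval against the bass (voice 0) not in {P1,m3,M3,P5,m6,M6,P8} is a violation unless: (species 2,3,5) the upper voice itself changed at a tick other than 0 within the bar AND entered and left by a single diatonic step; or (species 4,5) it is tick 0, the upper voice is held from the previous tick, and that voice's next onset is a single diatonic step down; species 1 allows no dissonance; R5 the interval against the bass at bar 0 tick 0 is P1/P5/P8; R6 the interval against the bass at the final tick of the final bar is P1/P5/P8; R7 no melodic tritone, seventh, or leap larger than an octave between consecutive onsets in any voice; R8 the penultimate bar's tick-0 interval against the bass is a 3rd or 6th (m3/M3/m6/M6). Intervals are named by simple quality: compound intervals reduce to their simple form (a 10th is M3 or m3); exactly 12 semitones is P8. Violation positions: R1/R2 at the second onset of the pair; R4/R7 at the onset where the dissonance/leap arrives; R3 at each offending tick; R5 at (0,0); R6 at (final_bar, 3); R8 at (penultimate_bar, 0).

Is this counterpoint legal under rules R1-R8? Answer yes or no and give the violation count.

bar 0: v0=A3 v1=A4 (P8)
bar 1: v0=B3 v1=G4 (m6)
bar 2: v0=D4 v1=F4 (m3)
bar 3: v0=B3 v1=F4 (TT)
bar 4: v0=C4 v1=C5 (P8)
bar 5: v0=B3 v1=G4 (m6)
bar 6: v0=A3 v1=A4 (P8)
  R7 @ bar2.0: B4->F4 leap 6st
  R4 @ bar3.0: B3/F4 TT untreated
  R2 @ bar4.0: B3/F4 TT -> C4/C5 P8 similar
  R7 @ bar4.3: G5->E4 leap 15st

No (4 violations)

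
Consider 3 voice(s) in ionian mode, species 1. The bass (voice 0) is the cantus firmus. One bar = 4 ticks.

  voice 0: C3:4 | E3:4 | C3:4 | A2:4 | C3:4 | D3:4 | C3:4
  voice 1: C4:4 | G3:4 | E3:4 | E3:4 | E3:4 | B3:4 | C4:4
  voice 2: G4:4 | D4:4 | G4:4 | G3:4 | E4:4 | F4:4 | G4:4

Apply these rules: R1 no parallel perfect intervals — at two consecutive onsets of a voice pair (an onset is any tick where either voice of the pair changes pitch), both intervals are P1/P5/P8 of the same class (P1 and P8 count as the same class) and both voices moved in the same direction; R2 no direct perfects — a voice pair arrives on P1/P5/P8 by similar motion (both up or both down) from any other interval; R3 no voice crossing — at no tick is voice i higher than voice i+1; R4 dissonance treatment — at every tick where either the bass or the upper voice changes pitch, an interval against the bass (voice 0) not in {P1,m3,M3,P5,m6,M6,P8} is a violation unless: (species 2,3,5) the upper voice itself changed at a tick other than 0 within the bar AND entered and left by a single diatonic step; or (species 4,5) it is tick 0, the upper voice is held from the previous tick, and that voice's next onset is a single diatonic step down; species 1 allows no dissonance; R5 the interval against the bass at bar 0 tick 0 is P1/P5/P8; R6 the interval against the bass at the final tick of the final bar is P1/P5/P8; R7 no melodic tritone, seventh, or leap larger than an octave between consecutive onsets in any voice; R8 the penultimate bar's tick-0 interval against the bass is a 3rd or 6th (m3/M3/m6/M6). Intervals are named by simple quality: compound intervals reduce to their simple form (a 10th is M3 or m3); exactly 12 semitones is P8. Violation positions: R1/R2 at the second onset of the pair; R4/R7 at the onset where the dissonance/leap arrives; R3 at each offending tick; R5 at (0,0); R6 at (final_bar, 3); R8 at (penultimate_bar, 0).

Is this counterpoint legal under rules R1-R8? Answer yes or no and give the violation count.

bar 0: v0=C3 v1=C4 v2=G4 (P5)
bar 1: v0=E3 v1=G3 v2=D4 (m7)
bar 2: v0=C3 v1=E3 v2=G4 (P5)
bar 3: v0=A2 v1=E3 v2=G3 (m7)
bar 4: v0=C3 v1=E3 v2=E4 (M3)
bar 5: v0=D3 v1=B3 v2=F4 (m3)
bar 6: v0=C3 v1=C4 v2=G4 (P5)
  R1 @ bar1.0: C4/G4 P5 -> G3/D4 P5 similar
  R4 @ bar1.0: E3/D4 m7 untreated
  R4 @ bar3.0: A2/G3 m7 untreated
  R2 @ bar6.0: B3/F4 TT -> C4/G4 P5 similar

No (4 violations)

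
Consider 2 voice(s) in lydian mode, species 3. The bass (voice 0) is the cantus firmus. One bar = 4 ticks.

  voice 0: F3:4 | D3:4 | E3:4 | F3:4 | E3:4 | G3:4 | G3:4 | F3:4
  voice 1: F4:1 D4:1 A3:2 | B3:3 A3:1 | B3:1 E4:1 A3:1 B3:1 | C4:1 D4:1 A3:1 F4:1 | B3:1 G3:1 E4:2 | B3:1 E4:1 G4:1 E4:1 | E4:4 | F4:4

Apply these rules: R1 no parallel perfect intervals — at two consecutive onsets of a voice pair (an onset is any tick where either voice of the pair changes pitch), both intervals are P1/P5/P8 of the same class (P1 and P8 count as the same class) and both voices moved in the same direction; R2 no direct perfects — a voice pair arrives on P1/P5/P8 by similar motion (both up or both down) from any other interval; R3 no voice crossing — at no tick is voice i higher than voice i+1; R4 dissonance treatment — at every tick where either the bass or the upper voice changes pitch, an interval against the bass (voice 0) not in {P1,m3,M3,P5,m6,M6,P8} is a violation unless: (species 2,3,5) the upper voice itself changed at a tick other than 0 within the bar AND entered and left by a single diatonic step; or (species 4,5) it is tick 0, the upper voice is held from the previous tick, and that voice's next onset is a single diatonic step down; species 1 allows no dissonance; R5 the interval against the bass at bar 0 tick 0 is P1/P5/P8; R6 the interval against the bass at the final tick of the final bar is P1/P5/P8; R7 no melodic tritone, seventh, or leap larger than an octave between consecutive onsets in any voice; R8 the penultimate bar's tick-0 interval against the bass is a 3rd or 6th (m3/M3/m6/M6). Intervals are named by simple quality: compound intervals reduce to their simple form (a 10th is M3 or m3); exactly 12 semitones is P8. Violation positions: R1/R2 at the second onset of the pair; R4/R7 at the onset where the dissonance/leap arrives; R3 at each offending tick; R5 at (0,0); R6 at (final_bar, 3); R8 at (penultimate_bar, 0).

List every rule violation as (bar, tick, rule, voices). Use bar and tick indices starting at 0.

(2, 0, R1, (0, 1))
(2, 2, R4, (0, 1))
(3, 0, R1, (0, 1))
(4, 0, R2, (0, 1))
(4, 0, R7, (1,))

bar 0: v0=F3 v1=F4 downbeat P8
bar 1: v0=D3 v1=B3 downbeat M6
bar 2: v0=E3 v1=B3 downbeat P5
bar 3: v0=F3 v1=C4 downbeat P5
bar 4: v0=E3 v1=B3 downbeat P5
bar 5: v0=G3 v1=B3 downbeat M3
bar 6: v0=G3 v1=E4 downbeat M6
bar 7: v0=F3 v1=F4 downbeat P8
  -> R1 @ bar 2 tick 0 v(0, 1): D3/A3 P5 -> E3/B3 P5 similar
  -> R4 @ bar 2 tick 2 v(0, 1): E3/A3 P4 untreated
  -> R1 @ bar 3 tick 0 v(0, 1): E3/B3 P5 -> F3/C4 P5 similar
  -> R2 @ bar 4 tick 0 v(0, 1): F3/F4 P8 -> E3/B3 P5 similar
  -> R7 @ bar 4 tick 0 v(1,): F4->B3 leap 6st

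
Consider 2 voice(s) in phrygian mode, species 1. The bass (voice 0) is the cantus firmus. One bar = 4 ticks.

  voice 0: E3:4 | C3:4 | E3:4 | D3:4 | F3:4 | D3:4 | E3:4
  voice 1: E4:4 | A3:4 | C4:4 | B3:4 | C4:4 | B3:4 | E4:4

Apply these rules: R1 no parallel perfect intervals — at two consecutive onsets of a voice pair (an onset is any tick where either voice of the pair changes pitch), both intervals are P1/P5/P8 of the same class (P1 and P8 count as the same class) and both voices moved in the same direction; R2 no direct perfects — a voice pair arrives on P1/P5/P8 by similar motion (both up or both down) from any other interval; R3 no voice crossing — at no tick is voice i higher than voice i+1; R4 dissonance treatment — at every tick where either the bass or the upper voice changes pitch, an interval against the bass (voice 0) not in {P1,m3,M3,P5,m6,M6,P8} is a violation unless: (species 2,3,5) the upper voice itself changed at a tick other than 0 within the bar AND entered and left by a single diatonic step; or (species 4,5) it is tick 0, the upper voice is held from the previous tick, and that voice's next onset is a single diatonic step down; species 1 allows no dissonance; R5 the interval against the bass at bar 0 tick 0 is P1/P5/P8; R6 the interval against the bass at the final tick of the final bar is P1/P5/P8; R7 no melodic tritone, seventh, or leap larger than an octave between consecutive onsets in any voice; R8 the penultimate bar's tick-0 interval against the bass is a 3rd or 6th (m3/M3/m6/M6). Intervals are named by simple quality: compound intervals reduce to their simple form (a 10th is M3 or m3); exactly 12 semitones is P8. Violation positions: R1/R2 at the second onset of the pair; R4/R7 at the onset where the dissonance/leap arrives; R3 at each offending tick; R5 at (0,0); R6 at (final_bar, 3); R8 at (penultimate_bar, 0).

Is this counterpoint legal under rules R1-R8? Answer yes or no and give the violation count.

No (2 violations)

bar 0: v0=E3 v1=E4 (P8)
bar 1: v0=C3 v1=A3 (M6)
bar 2: v0=E3 v1=C4 (m6)
bar 3: v0=D3 v1=B3 (M6)
bar 4: v0=F3 v1=C4 (P5)
bar 5: v0=D3 v1=B3 (M6)
bar 6: v0=E3 v1=E4 (P8)
  R2 @ bar4.0: D3/B3 M6 -> F3/C4 P5 similar
  R2 @ bar6.0: D3/B3 M6 -> E3/E4 P8 similar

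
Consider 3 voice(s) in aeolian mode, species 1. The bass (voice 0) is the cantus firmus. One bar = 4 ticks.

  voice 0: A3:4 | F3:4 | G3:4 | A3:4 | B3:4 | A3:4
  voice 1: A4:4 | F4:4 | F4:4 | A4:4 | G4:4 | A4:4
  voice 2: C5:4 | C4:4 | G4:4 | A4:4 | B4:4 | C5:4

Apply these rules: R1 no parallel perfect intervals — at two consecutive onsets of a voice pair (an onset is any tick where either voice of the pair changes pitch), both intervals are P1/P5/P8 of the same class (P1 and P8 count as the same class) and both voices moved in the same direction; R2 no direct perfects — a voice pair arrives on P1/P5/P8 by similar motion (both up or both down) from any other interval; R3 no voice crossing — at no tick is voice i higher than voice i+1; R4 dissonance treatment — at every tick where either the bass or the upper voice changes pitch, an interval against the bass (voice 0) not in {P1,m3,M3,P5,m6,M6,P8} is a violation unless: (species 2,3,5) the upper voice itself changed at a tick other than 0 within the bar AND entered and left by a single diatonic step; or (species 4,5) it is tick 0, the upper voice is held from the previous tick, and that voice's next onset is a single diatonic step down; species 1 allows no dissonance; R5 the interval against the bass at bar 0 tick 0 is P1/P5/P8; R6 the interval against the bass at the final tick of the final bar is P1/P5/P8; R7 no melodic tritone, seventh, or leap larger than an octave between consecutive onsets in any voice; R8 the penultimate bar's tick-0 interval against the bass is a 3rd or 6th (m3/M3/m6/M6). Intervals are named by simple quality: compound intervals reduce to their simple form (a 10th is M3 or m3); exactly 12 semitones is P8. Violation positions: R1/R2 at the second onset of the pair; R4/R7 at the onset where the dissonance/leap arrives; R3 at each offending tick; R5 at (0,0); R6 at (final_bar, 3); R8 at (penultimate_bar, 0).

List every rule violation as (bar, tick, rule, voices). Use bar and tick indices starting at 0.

bar 0: v0=A3 v1=A4 v2=C5 downbeat m3
bar 1: v0=F3 v1=F4 v2=C4 downbeat P5
bar 2: v0=G3 v1=F4 v2=G4 downbeat P8
bar 3: v0=A3 v1=A4 v2=A4 downbeat P8
bar 4: v0=B3 v1=G4 v2=B4 downbeat P8
bar 5: v0=A3 v1=A4 v2=C5 downbeat m3
  -> R5 @ bar 0 tick 0 v(0, 2): opens on m3
  -> R1 @ bar 1 tick 0 v(0, 1): A3/A4 P8 -> F3/F4 P8 similar
  -> R2 @ bar 1 tick 0 v(0, 2): A3/C5 m3 -> F3/C4 P5 similar
  -> R3 @ bar 1 tick 0 v(1, 2): F4 above C4
  -> R3 @ bar 1 tick 1 v(1, 2): F4 above C4
  -> R3 @ bar 1 tick 2 v(1, 2): F4 above C4
  -> R3 @ bar 1 tick 3 v(1, 2): F4 above C4
  -> R2 @ bar 2 tick 0 v(0, 2): F3/C4 P5 -> G3/G4 P8 similar
  -> R4 @ bar 2 tick 0 v(0, 1): G3/F4 m7 untreated
  -> R1 @ bar 3 tick 0 v(0, 2): G3/G4 P8 -> A3/A4 P8 similar
  -> R2 @ bar 3 tick 0 v(0, 1): G3/F4 m7 -> A3/A4 P8 similar
  -> R2 @ bar 3 tick 0 v(1, 2): F4/G4 M2 -> A4/A4 P1 similar
  -> R1 @ bar 4 tick 0 v(0, 2): A3/A4 P8 -> B3/B4 P8 similar
  -> R8 @ bar 4 tick 0 v(0, 2): penult P8 not 3rd/6th
  -> R6 @ bar 5 tick 3 v(0, 2): closes on m3

(0, 0, R5, (0, 2))
(1, 0, R1, (0, 1))
(1, 0, R2, (0, 2))
(1, 0, R3, (1, 2))
(1, 1, R3, (1, 2))
(1, 2, R3, (1, 2))
(1, 3, R3, (1, 2))
(2, 0, R2, (0, 2))
(2, 0, R4, (0, 1))
(3, 0, R1, (0, 2))
(3, 0, R2, (0, 1))
(3, 0, R2, (1, 2))
(4, 0, R1, (0, 2))
(4, 0, R8, (0, 2))
(5, 3, R6, (0, 2))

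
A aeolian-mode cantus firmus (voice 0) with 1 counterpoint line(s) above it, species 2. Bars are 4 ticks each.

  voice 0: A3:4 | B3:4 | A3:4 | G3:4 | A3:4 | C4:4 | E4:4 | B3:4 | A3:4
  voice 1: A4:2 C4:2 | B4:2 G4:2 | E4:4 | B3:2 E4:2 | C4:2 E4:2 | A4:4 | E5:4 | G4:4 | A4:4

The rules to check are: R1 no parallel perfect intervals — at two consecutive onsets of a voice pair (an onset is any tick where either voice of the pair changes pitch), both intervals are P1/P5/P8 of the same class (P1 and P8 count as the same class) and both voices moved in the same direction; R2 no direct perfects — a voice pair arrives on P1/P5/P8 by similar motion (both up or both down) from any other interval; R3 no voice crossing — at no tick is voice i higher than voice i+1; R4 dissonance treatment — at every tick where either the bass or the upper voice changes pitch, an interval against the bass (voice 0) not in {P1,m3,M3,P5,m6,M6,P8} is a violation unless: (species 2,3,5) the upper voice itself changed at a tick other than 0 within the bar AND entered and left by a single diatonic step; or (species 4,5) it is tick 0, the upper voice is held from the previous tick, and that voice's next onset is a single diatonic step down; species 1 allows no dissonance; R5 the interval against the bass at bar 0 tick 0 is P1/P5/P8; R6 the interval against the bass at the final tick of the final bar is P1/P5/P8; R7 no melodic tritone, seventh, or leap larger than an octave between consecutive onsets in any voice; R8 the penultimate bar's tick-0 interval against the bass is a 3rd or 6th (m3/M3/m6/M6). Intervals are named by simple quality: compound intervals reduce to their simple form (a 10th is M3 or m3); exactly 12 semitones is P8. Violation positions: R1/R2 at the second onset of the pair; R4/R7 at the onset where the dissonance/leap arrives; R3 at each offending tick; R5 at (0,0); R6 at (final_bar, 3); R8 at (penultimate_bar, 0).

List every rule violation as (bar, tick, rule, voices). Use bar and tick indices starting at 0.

bar 0: v0=A3 v1=A4 downbeat P8
bar 1: v0=B3 v1=B4 downbeat P8
bar 2: v0=A3 v1=E4 downbeat P5
bar 3: v0=G3 v1=B3 downbeat M3
bar 4: v0=A3 v1=C4 downbeat m3
bar 5: v0=C4 v1=A4 downbeat M6
bar 6: v0=E4 v1=E5 downbeat P8
bar 7: v0=B3 v1=G4 downbeat m6
bar 8: v0=A3 v1=A4 downbeat P8
  -> R2 @ bar 1 tick 0 v(0, 1): A3/C4 m3 -> B3/B4 P8 similar
  -> R7 @ bar 1 tick 0 v(1,): C4->B4 leap 11st
  -> R2 @ bar 2 tick 0 v(0, 1): B3/G4 m6 -> A3/E4 P5 similar
  -> R2 @ bar 6 tick 0 v(0, 1): C4/A4 M6 -> E4/E5 P8 similar

(1, 0, R2, (0, 1))
(1, 0, R7, (1,))
(2, 0, R2, (0, 1))
(6, 0, R2, (0, 1))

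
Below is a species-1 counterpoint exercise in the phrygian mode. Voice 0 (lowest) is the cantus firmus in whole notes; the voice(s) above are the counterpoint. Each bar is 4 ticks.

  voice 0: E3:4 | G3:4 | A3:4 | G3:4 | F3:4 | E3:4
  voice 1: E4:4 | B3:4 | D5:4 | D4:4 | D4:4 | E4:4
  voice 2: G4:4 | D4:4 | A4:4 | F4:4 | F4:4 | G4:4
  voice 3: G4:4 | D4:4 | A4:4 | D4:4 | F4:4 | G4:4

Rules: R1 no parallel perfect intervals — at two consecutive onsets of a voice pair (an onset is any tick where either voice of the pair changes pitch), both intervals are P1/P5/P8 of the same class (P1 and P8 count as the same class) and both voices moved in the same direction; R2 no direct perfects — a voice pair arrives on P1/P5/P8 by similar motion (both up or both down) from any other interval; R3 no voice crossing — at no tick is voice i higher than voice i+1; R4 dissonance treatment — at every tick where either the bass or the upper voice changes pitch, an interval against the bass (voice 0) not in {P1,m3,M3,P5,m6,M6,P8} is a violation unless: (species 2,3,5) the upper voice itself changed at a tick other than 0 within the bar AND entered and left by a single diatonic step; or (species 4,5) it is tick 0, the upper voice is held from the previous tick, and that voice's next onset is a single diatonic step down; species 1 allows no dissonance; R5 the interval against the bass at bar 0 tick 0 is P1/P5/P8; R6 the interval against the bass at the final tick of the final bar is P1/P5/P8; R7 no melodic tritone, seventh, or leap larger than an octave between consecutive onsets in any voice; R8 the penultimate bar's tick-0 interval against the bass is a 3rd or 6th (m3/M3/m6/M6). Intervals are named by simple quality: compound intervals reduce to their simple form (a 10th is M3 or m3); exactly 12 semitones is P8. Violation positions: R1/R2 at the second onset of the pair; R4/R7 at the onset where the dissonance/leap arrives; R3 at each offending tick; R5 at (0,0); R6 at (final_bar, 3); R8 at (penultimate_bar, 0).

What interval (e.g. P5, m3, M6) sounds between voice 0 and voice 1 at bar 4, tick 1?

M6

voice 0=F3 voice 1=D4 -> M6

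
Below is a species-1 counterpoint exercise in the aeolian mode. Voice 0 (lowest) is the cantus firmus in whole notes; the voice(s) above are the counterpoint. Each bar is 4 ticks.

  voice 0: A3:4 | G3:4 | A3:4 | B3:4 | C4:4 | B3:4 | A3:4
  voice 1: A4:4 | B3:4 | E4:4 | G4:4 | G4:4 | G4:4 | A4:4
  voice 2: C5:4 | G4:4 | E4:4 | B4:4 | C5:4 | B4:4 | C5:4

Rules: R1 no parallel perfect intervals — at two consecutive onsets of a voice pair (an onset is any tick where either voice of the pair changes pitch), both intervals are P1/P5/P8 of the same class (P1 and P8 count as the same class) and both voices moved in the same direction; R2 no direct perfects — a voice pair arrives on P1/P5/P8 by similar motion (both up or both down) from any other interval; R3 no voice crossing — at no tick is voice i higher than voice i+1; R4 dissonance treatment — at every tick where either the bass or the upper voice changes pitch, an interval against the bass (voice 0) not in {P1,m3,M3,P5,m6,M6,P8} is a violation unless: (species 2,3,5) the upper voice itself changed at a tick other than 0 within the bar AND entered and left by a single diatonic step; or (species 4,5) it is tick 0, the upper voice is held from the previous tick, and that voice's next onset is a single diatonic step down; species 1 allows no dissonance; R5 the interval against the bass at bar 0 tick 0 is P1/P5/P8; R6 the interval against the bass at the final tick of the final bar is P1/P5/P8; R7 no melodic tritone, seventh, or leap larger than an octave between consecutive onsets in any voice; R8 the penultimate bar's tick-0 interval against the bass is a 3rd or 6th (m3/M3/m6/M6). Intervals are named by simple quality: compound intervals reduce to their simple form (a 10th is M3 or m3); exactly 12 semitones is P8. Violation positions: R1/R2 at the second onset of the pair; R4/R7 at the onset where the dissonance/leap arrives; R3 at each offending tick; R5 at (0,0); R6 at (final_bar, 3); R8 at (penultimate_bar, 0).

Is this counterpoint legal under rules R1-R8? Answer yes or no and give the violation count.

No (9 violations)

bar 0: v0=A3 v1=A4 v2=C5 (m3)
bar 1: v0=G3 v1=B3 v2=G4 (P8)
bar 2: v0=A3 v1=E4 v2=E4 (P5)
bar 3: v0=B3 v1=G4 v2=B4 (P8)
bar 4: v0=C4 v1=G4 v2=C5 (P8)
bar 5: v0=B3 v1=G4 v2=B4 (P8)
bar 6: v0=A3 v1=A4 v2=C5 (m3)
  R5 @ bar0.0: opens on m3
  R2 @ bar1.0: A3/C5 m3 -> G3/G4 P8 similar
  R7 @ bar1.0: A4->B3 leap 10st
  R2 @ bar2.0: G3/B3 M3 -> A3/E4 P5 similar
  R2 @ bar3.0: A3/E4 P5 -> B3/B4 P8 similar
  R1 @ bar4.0: B3/B4 P8 -> C4/C5 P8 similar
  R1 @ bar5.0: C4/C5 P8 -> B3/B4 P8 similar
  R8 @ bar5.0: penult P8 not 3rd/6th
  R6 @ bar6.3: closes on m3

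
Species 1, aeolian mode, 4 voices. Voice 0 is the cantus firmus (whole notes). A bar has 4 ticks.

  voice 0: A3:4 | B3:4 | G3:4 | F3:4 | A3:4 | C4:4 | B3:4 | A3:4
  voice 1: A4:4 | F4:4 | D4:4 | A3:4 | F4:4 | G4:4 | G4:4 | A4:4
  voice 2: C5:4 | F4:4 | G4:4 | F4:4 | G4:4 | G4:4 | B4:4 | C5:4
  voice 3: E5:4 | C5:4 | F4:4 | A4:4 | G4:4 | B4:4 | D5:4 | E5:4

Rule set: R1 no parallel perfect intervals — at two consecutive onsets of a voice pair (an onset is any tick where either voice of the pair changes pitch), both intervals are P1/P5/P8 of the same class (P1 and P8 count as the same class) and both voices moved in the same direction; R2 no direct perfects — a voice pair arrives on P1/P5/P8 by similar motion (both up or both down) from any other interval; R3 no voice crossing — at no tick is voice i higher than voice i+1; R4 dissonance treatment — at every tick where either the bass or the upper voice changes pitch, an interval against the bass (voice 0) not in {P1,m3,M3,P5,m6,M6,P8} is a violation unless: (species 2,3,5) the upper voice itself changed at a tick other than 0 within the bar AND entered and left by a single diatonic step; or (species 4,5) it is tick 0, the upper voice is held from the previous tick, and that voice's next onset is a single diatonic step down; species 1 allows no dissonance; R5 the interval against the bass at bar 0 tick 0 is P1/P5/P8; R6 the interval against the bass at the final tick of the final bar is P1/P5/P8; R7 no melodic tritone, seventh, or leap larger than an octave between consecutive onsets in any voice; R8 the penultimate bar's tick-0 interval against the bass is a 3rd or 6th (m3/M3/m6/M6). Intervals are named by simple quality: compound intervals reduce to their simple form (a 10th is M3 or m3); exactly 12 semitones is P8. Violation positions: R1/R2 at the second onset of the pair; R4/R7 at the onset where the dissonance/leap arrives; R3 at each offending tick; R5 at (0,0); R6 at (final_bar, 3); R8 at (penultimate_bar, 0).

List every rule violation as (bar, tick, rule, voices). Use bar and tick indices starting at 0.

bar 0: v0=A3 v1=A4 v2=C5 v3=E5 downbeat P5
bar 1: v0=B3 v1=F4 v2=F4 v3=C5 downbeat m2
bar 2: v0=G3 v1=D4 v2=G4 v3=F4 downbeat m7
bar 3: v0=F3 v1=A3 v2=F4 v3=A4 downbeat M3
bar 4: v0=A3 v1=F4 v2=G4 v3=G4 downbeat m7
bar 5: v0=C4 v1=G4 v2=G4 v3=B4 downbeat M7
bar 6: v0=B3 v1=G4 v2=B4 v3=D5 downbeat m3
bar 7: v0=A3 v1=A4 v2=C5 v3=E5 downbeat P5
  -> R5 @ bar 0 tick 0 v(0, 2): opens on m3
  -> R1 @ bar 1 tick 0 v(1, 3): A4/E5 P5 -> F4/C5 P5 similar
  -> R2 @ bar 1 tick 0 v(1, 2): A4/C5 m3 -> F4/F4 P1 similar
  -> R2 @ bar 1 tick 0 v(2, 3): C5/E5 M3 -> F4/C5 P5 similar
  -> R4 @ bar 1 tick 0 v(0, 1): B3/F4 TT untreated
  -> R4 @ bar 1 tick 0 v(0, 2): B3/F4 TT untreated
  -> R4 @ bar 1 tick 0 v(0, 3): B3/C5 m2 untreated
  -> R2 @ bar 2 tick 0 v(0, 1): B3/F4 TT -> G3/D4 P5 similar
  -> R3 @ bar 2 tick 0 v(2, 3): G4 above F4
  -> R4 @ bar 2 tick 0 v(0, 3): G3/F4 m7 untreated
  -> R3 @ bar 2 tick 1 v(2, 3): G4 above F4
  -> R3 @ bar 2 tick 2 v(2, 3): G4 above F4
  -> R3 @ bar 2 tick 3 v(2, 3): G4 above F4
  -> R1 @ bar 3 tick 0 v(0, 2): G3/G4 P8 -> F3/F4 P8 similar
  -> R4 @ bar 4 tick 0 v(0, 2): A3/G4 m7 untreated
  -> R4 @ bar 4 tick 0 v(0, 3): A3/G4 m7 untreated
  -> R2 @ bar 5 tick 0 v(0, 1): A3/F4 m6 -> C4/G4 P5 similar
  -> R4 @ bar 5 tick 0 v(0, 3): C4/B4 M7 untreated
  -> R8 @ bar 6 tick 0 v(0, 2): penult P8 not 3rd/6th
  -> R1 @ bar 7 tick 0 v(1, 3): G4/D5 P5 -> A4/E5 P5 similar
  -> R6 @ bar 7 tick 3 v(0, 2): closes on m3

(0, 0, R5, (0, 2))
(1, 0, R1, (1, 3))
(1, 0, R2, (1, 2))
(1, 0, R2, (2, 3))
(1, 0, R4, (0, 1))
(1, 0, R4, (0, 2))
(1, 0, R4, (0, 3))
(2, 0, R2, (0, 1))
(2, 0, R3, (2, 3))
(2, 0, R4, (0, 3))
(2, 1, R3, (2, 3))
(2, 2, R3, (2, 3))
(2, 3, R3, (2, 3))
(3, 0, R1, (0, 2))
(4, 0, R4, (0, 2))
(4, 0, R4, (0, 3))
(5, 0, R2, (0, 1))
(5, 0, R4, (0, 3))
(6, 0, R8, (0, 2))
(7, 0, R1, (1, 3))
(7, 3, R6, (0, 2))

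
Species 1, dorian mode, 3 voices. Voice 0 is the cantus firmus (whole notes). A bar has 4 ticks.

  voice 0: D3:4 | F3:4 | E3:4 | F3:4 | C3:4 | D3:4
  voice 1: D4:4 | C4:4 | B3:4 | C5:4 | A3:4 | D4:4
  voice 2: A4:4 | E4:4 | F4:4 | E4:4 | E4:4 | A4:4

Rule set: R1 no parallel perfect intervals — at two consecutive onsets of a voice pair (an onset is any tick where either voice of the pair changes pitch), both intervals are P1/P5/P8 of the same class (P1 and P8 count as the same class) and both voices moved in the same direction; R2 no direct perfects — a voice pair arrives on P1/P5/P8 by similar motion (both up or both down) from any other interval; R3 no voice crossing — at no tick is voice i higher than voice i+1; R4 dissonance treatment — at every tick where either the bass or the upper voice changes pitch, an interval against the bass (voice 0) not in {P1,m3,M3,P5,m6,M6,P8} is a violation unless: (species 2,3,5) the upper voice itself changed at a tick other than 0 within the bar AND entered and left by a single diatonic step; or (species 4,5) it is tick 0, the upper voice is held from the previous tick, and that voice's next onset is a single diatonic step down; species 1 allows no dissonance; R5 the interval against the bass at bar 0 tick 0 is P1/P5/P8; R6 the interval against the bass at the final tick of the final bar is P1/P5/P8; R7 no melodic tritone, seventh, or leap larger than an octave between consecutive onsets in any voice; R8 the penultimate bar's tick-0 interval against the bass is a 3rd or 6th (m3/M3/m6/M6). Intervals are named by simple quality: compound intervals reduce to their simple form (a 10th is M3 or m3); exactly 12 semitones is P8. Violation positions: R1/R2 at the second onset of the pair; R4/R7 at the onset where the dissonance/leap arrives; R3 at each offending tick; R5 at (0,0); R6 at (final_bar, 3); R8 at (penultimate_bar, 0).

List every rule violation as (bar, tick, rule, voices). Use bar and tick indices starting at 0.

bar 0: v0=D3 v1=D4 v2=A4 downbeat P5
bar 1: v0=F3 v1=C4 v2=E4 downbeat M7
bar 2: v0=E3 v1=B3 v2=F4 downbeat m2
bar 3: v0=F3 v1=C5 v2=E4 downbeat M7
bar 4: v0=C3 v1=A3 v2=E4 downbeat M3
bar 5: v0=D3 v1=D4 v2=A4 downbeat P5
  -> R4 @ bar 1 tick 0 v(0, 2): F3/E4 M7 untreated
  -> R1 @ bar 2 tick 0 v(0, 1): F3/C4 P5 -> E3/B3 P5 similar
  -> R4 @ bar 2 tick 0 v(0, 2): E3/F4 m2 untreated
  -> R1 @ bar 3 tick 0 v(0, 1): E3/B3 P5 -> F3/C5 P5 similar
  -> R3 @ bar 3 tick 0 v(1, 2): C5 above E4
  -> R4 @ bar 3 tick 0 v(0, 2): F3/E4 M7 untreated
  -> R7 @ bar 3 tick 0 v(1,): B3->C5 leap 13st
  -> R3 @ bar 3 tick 1 v(1, 2): C5 above E4
  -> R3 @ bar 3 tick 2 v(1, 2): C5 above E4
  -> R3 @ bar 3 tick 3 v(1, 2): C5 above E4
  -> R7 @ bar 4 tick 0 v(1,): C5->A3 leap 15st
  -> R1 @ bar 5 tick 0 v(1, 2): A3/E4 P5 -> D4/A4 P5 similar
  -> R2 @ bar 5 tick 0 v(0, 1): C3/A3 M6 -> D3/D4 P8 similar
  -> R2 @ bar 5 tick 0 v(0, 2): C3/E4 M3 -> D3/A4 P5 similar

(1, 0, R4, (0, 2))
(2, 0, R1, (0, 1))
(2, 0, R4, (0, 2))
(3, 0, R1, (0, 1))
(3, 0, R3, (1, 2))
(3, 0, R4, (0, 2))
(3, 0, R7, (1,))
(3, 1, R3, (1, 2))
(3, 2, R3, (1, 2))
(3, 3, R3, (1, 2))
(4, 0, R7, (1,))
(5, 0, R1, (1, 2))
(5, 0, R2, (0, 1))
(5, 0, R2, (0, 2))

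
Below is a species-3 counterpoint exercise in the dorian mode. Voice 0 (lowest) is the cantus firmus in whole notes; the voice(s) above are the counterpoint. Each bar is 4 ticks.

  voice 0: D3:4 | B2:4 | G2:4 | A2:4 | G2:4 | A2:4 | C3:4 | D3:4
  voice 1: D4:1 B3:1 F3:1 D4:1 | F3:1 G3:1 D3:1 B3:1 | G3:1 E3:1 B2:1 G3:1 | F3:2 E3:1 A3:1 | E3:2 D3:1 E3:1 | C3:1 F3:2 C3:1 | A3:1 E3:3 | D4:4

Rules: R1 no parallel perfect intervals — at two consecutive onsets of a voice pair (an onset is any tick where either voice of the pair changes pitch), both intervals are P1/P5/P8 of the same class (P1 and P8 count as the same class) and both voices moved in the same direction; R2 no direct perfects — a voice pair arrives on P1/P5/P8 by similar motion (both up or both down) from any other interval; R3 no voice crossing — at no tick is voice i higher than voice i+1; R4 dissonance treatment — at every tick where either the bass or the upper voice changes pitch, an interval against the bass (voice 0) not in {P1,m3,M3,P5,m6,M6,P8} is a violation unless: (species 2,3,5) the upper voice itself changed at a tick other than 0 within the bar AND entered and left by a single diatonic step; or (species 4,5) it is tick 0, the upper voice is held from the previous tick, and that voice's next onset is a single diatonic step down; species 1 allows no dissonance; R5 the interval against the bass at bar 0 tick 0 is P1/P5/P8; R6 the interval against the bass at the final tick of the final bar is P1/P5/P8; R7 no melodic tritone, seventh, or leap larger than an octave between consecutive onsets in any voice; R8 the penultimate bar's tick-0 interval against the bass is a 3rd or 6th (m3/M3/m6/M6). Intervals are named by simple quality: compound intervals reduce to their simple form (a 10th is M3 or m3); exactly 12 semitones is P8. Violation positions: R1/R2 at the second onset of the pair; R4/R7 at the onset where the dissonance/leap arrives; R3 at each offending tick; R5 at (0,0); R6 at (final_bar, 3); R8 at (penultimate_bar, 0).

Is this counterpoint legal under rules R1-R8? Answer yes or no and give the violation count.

No (5 violations)

bar 0: v0=D3 v1=D4 (P8)
bar 1: v0=B2 v1=F3 (TT)
bar 2: v0=G2 v1=G3 (P8)
bar 3: v0=A2 v1=F3 (m6)
bar 4: v0=G2 v1=E3 (M6)
bar 5: v0=A2 v1=C3 (m3)
bar 6: v0=C3 v1=A3 (M6)
bar 7: v0=D3 v1=D4 (P8)
  R7 @ bar0.2: B3->F3 leap 6st
  R4 @ bar1.0: B2/F3 TT untreated
  R1 @ bar2.0: B2/B3 P8 -> G2/G3 P8 similar
  R2 @ bar7.0: C3/E3 M3 -> D3/D4 P8 similar
  R7 @ bar7.0: E3->D4 leap 10st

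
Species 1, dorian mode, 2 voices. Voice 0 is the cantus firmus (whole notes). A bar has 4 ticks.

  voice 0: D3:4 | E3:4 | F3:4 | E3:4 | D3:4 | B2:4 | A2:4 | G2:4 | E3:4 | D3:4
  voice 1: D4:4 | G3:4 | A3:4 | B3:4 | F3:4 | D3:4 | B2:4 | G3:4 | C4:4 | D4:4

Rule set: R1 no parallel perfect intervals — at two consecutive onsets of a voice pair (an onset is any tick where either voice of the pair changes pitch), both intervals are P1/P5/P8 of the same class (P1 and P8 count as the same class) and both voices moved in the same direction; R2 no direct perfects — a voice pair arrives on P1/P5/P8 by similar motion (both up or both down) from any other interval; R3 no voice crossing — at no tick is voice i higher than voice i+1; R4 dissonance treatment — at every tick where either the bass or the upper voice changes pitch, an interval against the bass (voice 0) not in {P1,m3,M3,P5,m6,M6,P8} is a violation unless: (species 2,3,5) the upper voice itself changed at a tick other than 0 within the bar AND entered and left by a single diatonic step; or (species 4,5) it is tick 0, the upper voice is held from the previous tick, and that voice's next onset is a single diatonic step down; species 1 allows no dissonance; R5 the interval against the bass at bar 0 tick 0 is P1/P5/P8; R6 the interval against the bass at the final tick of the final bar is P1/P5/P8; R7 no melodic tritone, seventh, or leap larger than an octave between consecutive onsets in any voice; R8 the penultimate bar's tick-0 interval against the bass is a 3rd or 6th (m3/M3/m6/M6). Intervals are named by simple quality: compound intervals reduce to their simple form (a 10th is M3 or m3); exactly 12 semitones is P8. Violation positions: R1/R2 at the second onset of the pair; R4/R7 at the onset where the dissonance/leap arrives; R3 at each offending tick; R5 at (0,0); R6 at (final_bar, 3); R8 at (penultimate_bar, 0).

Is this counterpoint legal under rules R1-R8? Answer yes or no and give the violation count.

No (2 violations)

bar 0: v0=D3 v1=D4 (P8)
bar 1: v0=E3 v1=G3 (m3)
bar 2: v0=F3 v1=A3 (M3)
bar 3: v0=E3 v1=B3 (P5)
bar 4: v0=D3 v1=F3 (m3)
bar 5: v0=B2 v1=D3 (m3)
bar 6: v0=A2 v1=B2 (M2)
bar 7: v0=G2 v1=G3 (P8)
bar 8: v0=E3 v1=C4 (m6)
bar 9: v0=D3 v1=D4 (P8)
  R7 @ bar4.0: B3->F3 leap 6st
  R4 @ bar6.0: A2/B2 M2 untreated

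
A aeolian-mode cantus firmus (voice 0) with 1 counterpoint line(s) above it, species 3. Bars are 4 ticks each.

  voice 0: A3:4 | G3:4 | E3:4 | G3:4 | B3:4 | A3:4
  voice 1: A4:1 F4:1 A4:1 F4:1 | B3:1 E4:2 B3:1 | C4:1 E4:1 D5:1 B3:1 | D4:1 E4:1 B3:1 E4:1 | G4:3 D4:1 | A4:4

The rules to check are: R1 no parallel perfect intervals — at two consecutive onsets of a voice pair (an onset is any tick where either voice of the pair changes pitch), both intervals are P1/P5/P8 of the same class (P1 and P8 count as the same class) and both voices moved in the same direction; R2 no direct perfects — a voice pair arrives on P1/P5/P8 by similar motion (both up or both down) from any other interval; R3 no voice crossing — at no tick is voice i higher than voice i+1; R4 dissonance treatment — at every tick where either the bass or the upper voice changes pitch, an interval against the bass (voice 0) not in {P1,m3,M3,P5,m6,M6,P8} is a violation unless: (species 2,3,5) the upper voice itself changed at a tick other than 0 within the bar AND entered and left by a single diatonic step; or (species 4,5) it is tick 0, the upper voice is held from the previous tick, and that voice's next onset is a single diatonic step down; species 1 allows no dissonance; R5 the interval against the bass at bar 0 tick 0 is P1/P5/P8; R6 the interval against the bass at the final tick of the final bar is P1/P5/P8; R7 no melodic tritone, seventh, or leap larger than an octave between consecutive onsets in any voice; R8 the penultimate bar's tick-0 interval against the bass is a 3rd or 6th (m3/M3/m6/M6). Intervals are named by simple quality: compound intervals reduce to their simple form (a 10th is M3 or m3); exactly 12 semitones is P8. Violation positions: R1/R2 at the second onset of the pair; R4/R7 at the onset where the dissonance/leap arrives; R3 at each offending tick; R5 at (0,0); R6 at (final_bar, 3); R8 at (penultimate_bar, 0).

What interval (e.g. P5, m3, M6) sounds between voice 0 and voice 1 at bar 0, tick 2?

voice 0=A3 voice 1=A4 -> P8

P8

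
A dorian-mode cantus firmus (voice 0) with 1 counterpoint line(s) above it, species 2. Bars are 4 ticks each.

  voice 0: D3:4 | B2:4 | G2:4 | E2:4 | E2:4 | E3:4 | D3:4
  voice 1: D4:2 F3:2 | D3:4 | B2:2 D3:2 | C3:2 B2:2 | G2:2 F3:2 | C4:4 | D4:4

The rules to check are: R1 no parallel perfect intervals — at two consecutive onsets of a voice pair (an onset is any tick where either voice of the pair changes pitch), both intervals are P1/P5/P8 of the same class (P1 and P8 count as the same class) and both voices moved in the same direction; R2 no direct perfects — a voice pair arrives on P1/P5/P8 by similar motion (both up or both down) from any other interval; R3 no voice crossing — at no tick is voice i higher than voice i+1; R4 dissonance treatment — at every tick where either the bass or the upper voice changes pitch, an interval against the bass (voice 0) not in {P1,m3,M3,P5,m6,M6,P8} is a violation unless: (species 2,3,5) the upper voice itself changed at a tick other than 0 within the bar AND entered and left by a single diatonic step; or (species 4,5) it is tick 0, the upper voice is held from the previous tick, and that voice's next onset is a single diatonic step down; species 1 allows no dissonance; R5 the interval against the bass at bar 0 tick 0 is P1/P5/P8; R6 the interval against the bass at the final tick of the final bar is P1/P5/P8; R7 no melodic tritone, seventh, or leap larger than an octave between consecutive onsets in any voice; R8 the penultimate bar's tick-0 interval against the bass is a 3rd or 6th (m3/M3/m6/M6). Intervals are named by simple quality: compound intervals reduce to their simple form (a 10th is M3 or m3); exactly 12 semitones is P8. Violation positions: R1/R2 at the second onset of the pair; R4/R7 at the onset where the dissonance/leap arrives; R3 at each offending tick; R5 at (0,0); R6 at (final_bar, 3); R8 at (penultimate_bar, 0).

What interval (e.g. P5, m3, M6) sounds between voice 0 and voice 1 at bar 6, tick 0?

voice 0=D3 voice 1=D4 -> P8

P8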